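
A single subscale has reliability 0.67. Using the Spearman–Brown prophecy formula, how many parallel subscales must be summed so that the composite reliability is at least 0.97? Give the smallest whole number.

k ≥ ρ*(1−ρ₁)/(ρ₁(1−ρ*)) = 0.97·0.33 / (0.67·0.03) = 15.925.
Smallest integer k = 16.

16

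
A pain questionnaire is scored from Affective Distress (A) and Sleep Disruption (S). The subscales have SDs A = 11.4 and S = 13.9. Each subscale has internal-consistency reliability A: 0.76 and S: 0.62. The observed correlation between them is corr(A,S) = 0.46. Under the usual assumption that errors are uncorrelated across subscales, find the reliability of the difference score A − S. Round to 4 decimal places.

0.4103

Var(A−S) = 11.4² + 13.9² − 2·11.4·13.9·0.46 = 323.17 − 145.783 = 177.387.
Because errors are independent across components, Cov(Tᵢ,Tⱼ) = Cov(Xᵢ,Xⱼ); the off-diagonal part of the true-score variance is the same as above.
True-score variance = [11.4²·0.76 + 13.9²·0.62] − 145.783 = 218.56 − 145.783 = 72.7766.
Reliability = 72.7766 / 177.387 = 0.4103.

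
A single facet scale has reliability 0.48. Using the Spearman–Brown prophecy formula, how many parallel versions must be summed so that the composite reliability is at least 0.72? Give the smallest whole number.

k ≥ ρ*(1−ρ₁)/(ρ₁(1−ρ*)) = 0.72·0.52 / (0.48·0.28) = 2.786.
Smallest integer k = 3.

3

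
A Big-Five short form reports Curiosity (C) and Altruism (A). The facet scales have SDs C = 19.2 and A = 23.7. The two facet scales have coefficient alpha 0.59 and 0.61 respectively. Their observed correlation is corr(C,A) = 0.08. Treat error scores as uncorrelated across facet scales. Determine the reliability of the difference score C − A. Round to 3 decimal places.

Var(C−A) = 19.2² + 23.7² − 2·19.2·23.7·0.08 = 930.33 − 72.8064 = 857.524.
With uncorrelated errors the cross-covariances are all true-score covariance, so they carry over unchanged; only the diagonal terms shrink to ρᵢσᵢ².
True-score variance = [19.2²·0.59 + 23.7²·0.61] − 72.8064 = 560.128 − 72.8064 = 487.322.
Reliability = 487.322 / 857.524 = 0.568.

0.568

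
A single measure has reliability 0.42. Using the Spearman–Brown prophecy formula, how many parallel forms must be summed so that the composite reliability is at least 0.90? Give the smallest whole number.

k ≥ ρ*(1−ρ₁)/(ρ₁(1−ρ*)) = 0.90·0.58 / (0.42·0.10) = 12.429.
Smallest integer k = 13.

13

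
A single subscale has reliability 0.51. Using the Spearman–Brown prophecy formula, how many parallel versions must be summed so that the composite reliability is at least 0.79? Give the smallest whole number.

k ≥ ρ*(1−ρ₁)/(ρ₁(1−ρ*)) = 0.79·0.49 / (0.51·0.21) = 3.614.
Smallest integer k = 4.

4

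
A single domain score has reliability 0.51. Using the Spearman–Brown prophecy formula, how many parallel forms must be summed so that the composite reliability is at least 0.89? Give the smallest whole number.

8

k ≥ ρ*(1−ρ₁)/(ρ₁(1−ρ*)) = 0.89·0.49 / (0.51·0.11) = 7.774.
Smallest integer k = 8.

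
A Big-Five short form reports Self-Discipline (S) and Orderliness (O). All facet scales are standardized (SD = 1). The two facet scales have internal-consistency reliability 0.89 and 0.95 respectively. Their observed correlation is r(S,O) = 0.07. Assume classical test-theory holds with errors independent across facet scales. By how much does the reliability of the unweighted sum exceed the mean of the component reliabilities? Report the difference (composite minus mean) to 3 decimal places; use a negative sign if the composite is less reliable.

Var(sum) = 2 + 0.14 = 2.14; true-score variance = 1.84 + 0.14 = 1.98; composite reliability = 0.9252.
Mean component reliability = 0.9200.
Difference = 0.9252 − 0.9200 = 0.005.

0.005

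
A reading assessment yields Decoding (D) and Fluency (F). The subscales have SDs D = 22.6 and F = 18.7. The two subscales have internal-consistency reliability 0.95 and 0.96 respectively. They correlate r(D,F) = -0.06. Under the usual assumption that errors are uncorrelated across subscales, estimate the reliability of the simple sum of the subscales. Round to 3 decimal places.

Var(D+F) = 22.6² + 18.7² + 2·[22.6·18.7·(-0.06)] = 860.45 − 50.7144 = 809.736.
Because errors are independent across components, Cov(Tᵢ,Tⱼ) = Cov(Xᵢ,Xⱼ); the off-diagonal part of the true-score variance is the same as above.
True-score variance = [22.6²·0.95 + 18.7²·0.96] − 50.7144 = 820.924 − 50.7144 = 770.21.
Reliability = 770.21 / 809.736 = 0.951.

0.951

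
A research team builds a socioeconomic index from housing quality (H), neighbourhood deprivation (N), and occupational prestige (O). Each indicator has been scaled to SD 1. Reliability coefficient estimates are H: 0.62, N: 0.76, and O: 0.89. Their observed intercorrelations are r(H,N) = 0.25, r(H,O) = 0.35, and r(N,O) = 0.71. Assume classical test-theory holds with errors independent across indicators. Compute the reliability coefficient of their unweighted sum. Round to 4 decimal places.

0.8701

Var(H+N+O) = 3 + 2·[0.25 + 0.35 + 0.71] = 3 + 2.62 = 5.62.
Under uncorrelated errors the observed covariances equal the true-score covariances, so only the own-variance terms attenuate.
True-score variance = [0.62 + 0.76 + 0.89] + 2.62 = 2.27 + 2.62 = 4.89.
Reliability = 4.89 / 5.62 = 0.8701.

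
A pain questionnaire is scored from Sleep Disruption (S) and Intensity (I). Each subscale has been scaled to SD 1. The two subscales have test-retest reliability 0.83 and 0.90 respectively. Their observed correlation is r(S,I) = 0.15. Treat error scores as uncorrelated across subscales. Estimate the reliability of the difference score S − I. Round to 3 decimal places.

0.841

Var(S−I) = 1 + 1 − 2·0.15 = 2 − 0.3 = 1.7.
Because errors are independent across components, Cov(Tᵢ,Tⱼ) = Cov(Xᵢ,Xⱼ); the off-diagonal part of the true-score variance is the same as above.
True-score variance = [0.83 + 0.90] − 0.3 = 1.73 − 0.3 = 1.43.
Reliability = 1.43 / 1.7 = 0.841.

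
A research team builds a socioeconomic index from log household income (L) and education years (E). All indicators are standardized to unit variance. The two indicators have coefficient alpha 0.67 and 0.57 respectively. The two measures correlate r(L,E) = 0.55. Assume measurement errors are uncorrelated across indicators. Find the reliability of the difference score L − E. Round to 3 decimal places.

Var(L−E) = 1 + 1 − 2·0.55 = 2 − 1.1 = 0.9.
Because errors are independent across components, Cov(Tᵢ,Tⱼ) = Cov(Xᵢ,Xⱼ); the off-diagonal part of the true-score variance is the same as above.
True-score variance = [0.67 + 0.57] − 1.1 = 1.24 − 1.1 = 0.14.
Reliability = 0.14 / 0.9 = 0.156.

0.156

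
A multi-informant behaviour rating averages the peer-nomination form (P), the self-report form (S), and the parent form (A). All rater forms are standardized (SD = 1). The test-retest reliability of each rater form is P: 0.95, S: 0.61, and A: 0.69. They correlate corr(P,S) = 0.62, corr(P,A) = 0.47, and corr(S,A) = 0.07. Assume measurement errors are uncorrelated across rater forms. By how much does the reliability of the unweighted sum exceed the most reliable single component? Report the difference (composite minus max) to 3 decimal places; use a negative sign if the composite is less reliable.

-0.091

Var(sum) = 3 + 2.32 = 5.32; true-score variance = 2.25 + 2.32 = 4.57; composite reliability = 0.8590.
Max component reliability = 0.9500.
Difference = 0.8590 − 0.9500 = -0.091.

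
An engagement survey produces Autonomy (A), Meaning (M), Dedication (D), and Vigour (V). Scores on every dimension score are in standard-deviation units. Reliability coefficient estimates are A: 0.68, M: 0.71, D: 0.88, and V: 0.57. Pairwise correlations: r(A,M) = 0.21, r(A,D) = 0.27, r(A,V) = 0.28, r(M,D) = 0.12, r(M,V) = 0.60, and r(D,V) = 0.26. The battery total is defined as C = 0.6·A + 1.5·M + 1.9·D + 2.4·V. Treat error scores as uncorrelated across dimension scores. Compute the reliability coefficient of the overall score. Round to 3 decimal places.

Var(C) = 0.6² + 1.5² + 1.9² + 2.4² + 2·[0.9·0.21 + 1.14·0.27 + 1.44·0.28 + 2.85·0.12 + 3.6·0.60 + 4.56·0.26] = 11.98 + 9.1752 = 21.1552.
Because errors are independent across components, Cov(Tᵢ,Tⱼ) = Cov(Xᵢ,Xⱼ); the off-diagonal part of the true-score variance is the same as above.
True-score variance = [0.6²·0.68 + 1.5²·0.71 + 1.9²·0.88 + 2.4²·0.57] + 9.1752 = 8.3023 + 9.1752 = 17.4775.
Reliability = 17.4775 / 21.1552 = 0.826.

0.826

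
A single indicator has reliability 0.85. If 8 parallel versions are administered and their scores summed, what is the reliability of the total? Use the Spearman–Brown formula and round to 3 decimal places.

ρ_k = kρ / (1 + (k−1)ρ) = 8·0.85 / (1 + 7·0.85) = 6.800 / 6.950 = 0.978.

0.978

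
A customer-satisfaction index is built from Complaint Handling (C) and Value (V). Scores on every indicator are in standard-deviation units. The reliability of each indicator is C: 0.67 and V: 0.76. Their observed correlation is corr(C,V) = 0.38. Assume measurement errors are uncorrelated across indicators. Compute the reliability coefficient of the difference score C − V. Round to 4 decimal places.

Var(C−V) = 1 + 1 − 2·0.38 = 2 − 0.76 = 1.24.
Under uncorrelated errors the observed covariances equal the true-score covariances, so only the own-variance terms attenuate.
True-score variance = [0.67 + 0.76] − 0.76 = 1.43 − 0.76 = 0.67.
Reliability = 0.67 / 1.24 = 0.5403.

0.5403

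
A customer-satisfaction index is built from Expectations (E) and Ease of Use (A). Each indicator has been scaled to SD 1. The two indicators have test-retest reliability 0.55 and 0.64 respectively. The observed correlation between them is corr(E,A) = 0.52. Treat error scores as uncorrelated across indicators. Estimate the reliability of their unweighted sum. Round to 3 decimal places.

Var(E+A) = 2 + 2·[0.52] = 2 + 1.04 = 3.04.
Under uncorrelated errors the observed covariances equal the true-score covariances, so only the own-variance terms attenuate.
True-score variance = [0.55 + 0.64] + 1.04 = 1.19 + 1.04 = 2.23.
Reliability = 2.23 / 3.04 = 0.734.

0.734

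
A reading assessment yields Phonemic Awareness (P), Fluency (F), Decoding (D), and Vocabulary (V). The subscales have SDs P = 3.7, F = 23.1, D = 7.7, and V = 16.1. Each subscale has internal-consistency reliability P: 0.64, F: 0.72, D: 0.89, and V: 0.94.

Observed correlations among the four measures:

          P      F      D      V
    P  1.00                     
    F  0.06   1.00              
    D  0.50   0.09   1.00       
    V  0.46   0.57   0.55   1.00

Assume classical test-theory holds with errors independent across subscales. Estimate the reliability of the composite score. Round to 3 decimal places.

Var(P+F+D+V) = 3.7² + 23.1² + 7.7² + 16.1² + 2·[3.7·23.1·0.06 + 3.7·7.7·0.50 + 3.7·16.1·0.46 + 23.1·7.7·0.09 + 23.1·16.1·0.57 + 7.7·16.1·0.55] = 865.8 + 685.912 = 1551.71.
Because errors are independent across components, Cov(Tᵢ,Tⱼ) = Cov(Xᵢ,Xⱼ); the off-diagonal part of the true-score variance is the same as above.
True-score variance = [3.7²·0.64 + 23.1²·0.72 + 7.7²·0.89 + 16.1²·0.94] + 685.912 = 689.386 + 685.912 = 1375.3.
Reliability = 1375.3 / 1551.71 = 0.886.

0.886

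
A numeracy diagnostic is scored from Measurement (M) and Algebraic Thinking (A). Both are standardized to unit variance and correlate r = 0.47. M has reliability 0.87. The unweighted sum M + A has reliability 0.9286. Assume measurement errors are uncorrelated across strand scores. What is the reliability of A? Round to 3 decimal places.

Var(M+A) = 2 + 2·0.47 = 2.940.
True-score variance = ρ_M + ρ_A + 2·0.47, so 0.9286 = (0.87 + ρ_A + 0.94) / 2.940.
ρ_A = 0.9286·2.940 − 0.87 − 0.94 = 0.920.

0.920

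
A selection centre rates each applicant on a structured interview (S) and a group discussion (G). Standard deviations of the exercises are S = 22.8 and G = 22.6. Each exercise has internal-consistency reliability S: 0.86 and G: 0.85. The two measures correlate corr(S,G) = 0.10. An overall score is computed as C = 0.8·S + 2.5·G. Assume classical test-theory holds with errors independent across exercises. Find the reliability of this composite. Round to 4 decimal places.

0.8592

Var(C) = 0.8²·22.8² + 2.5²·22.6² + 2·[2·22.8·22.6·0.10] = 3524.95 + 206.112 = 3731.06.
With uncorrelated errors the cross-covariances are all true-score covariance, so they carry over unchanged; only the diagonal terms shrink to ρᵢσᵢ².
True-score variance = [0.8²·22.8²·0.86 + 2.5²·22.6²·0.85] + 206.112 = 2999.53 + 206.112 = 3205.64.
Reliability = 3205.64 / 3731.06 = 0.8592.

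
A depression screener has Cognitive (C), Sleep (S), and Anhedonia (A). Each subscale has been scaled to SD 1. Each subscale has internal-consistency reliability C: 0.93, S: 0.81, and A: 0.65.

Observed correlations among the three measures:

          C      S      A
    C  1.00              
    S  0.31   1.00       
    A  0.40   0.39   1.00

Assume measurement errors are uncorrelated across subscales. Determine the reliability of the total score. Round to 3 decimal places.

0.883

Var(C+S+A) = 3 + 2·[0.31 + 0.40 + 0.39] = 3 + 2.2 = 5.2.
Because errors are independent across components, Cov(Tᵢ,Tⱼ) = Cov(Xᵢ,Xⱼ); the off-diagonal part of the true-score variance is the same as above.
True-score variance = [0.93 + 0.81 + 0.65] + 2.2 = 2.39 + 2.2 = 4.59.
Reliability = 4.59 / 5.2 = 0.883.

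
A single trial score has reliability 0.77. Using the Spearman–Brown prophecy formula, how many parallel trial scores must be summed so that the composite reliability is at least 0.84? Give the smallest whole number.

k ≥ ρ*(1−ρ₁)/(ρ₁(1−ρ*)) = 0.84·0.23 / (0.77·0.16) = 1.568.
Smallest integer k = 2.

2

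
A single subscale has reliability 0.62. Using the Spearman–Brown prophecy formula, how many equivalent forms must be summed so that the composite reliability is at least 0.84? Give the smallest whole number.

4

k ≥ ρ*(1−ρ₁)/(ρ₁(1−ρ*)) = 0.84·0.38 / (0.62·0.16) = 3.218.
Smallest integer k = 4.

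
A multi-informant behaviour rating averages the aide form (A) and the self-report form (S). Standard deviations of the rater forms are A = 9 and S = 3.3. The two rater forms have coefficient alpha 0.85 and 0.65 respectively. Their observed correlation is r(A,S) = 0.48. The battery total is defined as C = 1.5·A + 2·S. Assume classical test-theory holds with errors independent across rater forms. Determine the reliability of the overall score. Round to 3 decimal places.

0.863

Var(C) = 1.5²·9² + 2²·3.3² + 2·[3·9·3.3·0.48] = 225.81 + 85.536 = 311.346.
Because errors are independent across components, Cov(Tᵢ,Tⱼ) = Cov(Xᵢ,Xⱼ); the off-diagonal part of the true-score variance is the same as above.
True-score variance = [1.5²·9²·0.85 + 2²·3.3²·0.65] + 85.536 = 183.226 + 85.536 = 268.762.
Reliability = 268.762 / 311.346 = 0.863.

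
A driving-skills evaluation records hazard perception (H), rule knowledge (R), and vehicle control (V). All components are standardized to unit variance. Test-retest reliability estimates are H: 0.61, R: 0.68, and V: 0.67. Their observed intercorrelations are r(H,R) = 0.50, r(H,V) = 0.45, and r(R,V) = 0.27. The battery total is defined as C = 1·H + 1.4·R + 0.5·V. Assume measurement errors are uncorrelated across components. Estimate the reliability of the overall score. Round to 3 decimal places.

0.798

Var(C) = 1 + 1.4² + 0.5² + 2·[1.4·0.50 + 0.5·0.45 + 0.7·0.27] = 3.21 + 2.228 = 5.438.
With uncorrelated errors the cross-covariances are all true-score covariance, so they carry over unchanged; only the diagonal terms shrink to ρᵢσᵢ².
True-score variance = [0.61 + 1.4²·0.68 + 0.5²·0.67] + 2.228 = 2.1103 + 2.228 = 4.3383.
Reliability = 4.3383 / 5.438 = 0.798.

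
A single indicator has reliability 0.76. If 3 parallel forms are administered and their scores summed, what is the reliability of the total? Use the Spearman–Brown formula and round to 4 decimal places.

0.9048

ρ_k = kρ / (1 + (k−1)ρ) = 3·0.76 / (1 + 2·0.76) = 2.280 / 2.520 = 0.9048.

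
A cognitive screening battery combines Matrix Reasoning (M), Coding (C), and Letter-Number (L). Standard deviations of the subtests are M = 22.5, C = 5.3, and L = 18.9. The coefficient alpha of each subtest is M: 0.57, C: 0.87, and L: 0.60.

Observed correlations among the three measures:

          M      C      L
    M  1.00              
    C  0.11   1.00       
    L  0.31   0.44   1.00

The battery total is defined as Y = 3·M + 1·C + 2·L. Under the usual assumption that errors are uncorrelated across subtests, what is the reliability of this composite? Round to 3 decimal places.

Var(Y) = 3²·22.5² + 5.3² + 2²·18.9² + 2·[3·22.5·5.3·0.11 + 6·22.5·18.9·0.31 + 2·5.3·18.9·0.44] = 6013.18 + 1836.93 = 7850.11.
With uncorrelated errors the cross-covariances are all true-score covariance, so they carry over unchanged; only the diagonal terms shrink to ρᵢσᵢ².
True-score variance = [3²·22.5²·0.57 + 5.3²·0.87 + 2²·18.9²·0.60] + 1836.93 = 3478.8 + 1836.93 = 5315.74.
Reliability = 5315.74 / 7850.11 = 0.677.

0.677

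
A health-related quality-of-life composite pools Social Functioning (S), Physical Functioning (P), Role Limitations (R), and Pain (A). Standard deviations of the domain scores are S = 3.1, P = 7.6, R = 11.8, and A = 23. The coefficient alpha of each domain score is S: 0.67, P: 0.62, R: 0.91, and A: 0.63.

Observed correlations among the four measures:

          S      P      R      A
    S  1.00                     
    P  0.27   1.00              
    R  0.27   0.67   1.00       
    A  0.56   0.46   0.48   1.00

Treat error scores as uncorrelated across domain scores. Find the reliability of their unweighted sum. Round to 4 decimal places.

Var(S+P+R+A) = 3.1² + 7.6² + 11.8² + 23² + 2·[3.1·7.6·0.27 + 3.1·11.8·0.27 + 3.1·23·0.56 + 7.6·11.8·0.67 + 7.6·23·0.46 + 11.8·23·0.48] = 735.61 + 653.863 = 1389.47.
With uncorrelated errors the cross-covariances are all true-score covariance, so they carry over unchanged; only the diagonal terms shrink to ρᵢσᵢ².
True-score variance = [3.1²·0.67 + 7.6²·0.62 + 11.8²·0.91 + 23²·0.63] + 653.863 = 502.228 + 653.863 = 1156.09.
Reliability = 1156.09 / 1389.47 = 0.8320.

0.8320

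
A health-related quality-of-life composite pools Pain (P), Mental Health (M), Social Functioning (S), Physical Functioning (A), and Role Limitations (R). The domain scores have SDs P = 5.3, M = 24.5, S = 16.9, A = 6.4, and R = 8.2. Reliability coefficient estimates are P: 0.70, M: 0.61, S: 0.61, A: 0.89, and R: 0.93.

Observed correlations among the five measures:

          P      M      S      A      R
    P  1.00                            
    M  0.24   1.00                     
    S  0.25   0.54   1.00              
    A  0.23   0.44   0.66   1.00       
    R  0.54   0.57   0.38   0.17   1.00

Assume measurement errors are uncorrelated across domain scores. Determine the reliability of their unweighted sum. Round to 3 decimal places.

0.840

Var(P+M+S+A+R) = 5.3² + 24.5² + 16.9² + 6.4² + 8.2² + 2·[5.3·24.5·0.24 + 5.3·16.9·0.25 + 5.3·6.4·0.23 + 5.3·8.2·0.54 + 24.5·16.9·0.54 + 24.5·6.4·0.44 + 24.5·8.2·0.57 + 16.9·6.4·0.66 + 16.9·8.2·0.38 + 6.4·8.2·0.17] = 1022.15 + 1249.77 = 2271.92.
With uncorrelated errors the cross-covariances are all true-score covariance, so they carry over unchanged; only the diagonal terms shrink to ρᵢσᵢ².
True-score variance = [5.3²·0.70 + 24.5²·0.61 + 16.9²·0.61 + 6.4²·0.89 + 8.2²·0.93] + 1249.77 = 659.025 + 1249.77 = 1908.8.
Reliability = 1908.8 / 2271.92 = 0.840.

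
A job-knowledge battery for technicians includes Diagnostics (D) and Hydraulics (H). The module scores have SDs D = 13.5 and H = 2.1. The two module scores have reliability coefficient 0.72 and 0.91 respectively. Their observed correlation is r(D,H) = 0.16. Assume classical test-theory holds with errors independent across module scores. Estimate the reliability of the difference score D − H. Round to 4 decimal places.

0.7104

Var(D−H) = 13.5² + 2.1² − 2·13.5·2.1·0.16 = 186.66 − 9.072 = 177.588.
Under uncorrelated errors the observed covariances equal the true-score covariances, so only the own-variance terms attenuate.
True-score variance = [13.5²·0.72 + 2.1²·0.91] − 9.072 = 135.233 − 9.072 = 126.161.
Reliability = 126.161 / 177.588 = 0.7104.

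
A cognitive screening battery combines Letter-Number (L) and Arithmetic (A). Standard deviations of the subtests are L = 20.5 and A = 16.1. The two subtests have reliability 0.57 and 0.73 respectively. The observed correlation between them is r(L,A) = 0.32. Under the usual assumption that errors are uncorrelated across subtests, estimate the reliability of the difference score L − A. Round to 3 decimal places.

Var(L−A) = 20.5² + 16.1² − 2·20.5·16.1·0.32 = 679.46 − 211.232 = 468.228.
With uncorrelated errors the cross-covariances are all true-score covariance, so they carry over unchanged; only the diagonal terms shrink to ρᵢσᵢ².
True-score variance = [20.5²·0.57 + 16.1²·0.73] − 211.232 = 428.766 − 211.232 = 217.534.
Reliability = 217.534 / 468.228 = 0.465.

0.465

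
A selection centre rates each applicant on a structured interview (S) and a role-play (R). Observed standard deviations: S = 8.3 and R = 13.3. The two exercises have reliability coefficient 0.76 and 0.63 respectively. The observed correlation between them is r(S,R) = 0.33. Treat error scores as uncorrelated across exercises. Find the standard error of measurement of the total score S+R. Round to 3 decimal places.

9.054

Var(total) = 245.78 + 72.8574 = 318.637.
True-score variance = 163.797 + 72.8574 = 236.655, so reliability = 0.7427.
Error variance = 318.637 − 236.655 = 81.9829; SEM = √81.9829 = 9.054.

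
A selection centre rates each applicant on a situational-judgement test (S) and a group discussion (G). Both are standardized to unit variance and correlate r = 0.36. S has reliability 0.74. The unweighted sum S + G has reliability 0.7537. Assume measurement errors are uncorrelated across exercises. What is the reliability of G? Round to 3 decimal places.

Var(S+G) = 2 + 2·0.36 = 2.720.
True-score variance = ρ_S + ρ_G + 2·0.36, so 0.7537 = (0.74 + ρ_G + 0.72) / 2.720.
ρ_G = 0.7537·2.720 − 0.74 − 0.72 = 0.590.

0.590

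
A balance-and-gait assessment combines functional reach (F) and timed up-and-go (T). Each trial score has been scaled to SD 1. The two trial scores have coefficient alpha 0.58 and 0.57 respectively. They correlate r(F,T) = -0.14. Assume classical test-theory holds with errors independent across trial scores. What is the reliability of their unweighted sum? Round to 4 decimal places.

0.5058

Var(F+T) = 2 + 2·[(-0.14)] = 2 − 0.28 = 1.72.
With uncorrelated errors the cross-covariances are all true-score covariance, so they carry over unchanged; only the diagonal terms shrink to ρᵢσᵢ².
True-score variance = [0.58 + 0.57] − 0.28 = 1.15 − 0.28 = 0.87.
Reliability = 0.87 / 1.72 = 0.5058.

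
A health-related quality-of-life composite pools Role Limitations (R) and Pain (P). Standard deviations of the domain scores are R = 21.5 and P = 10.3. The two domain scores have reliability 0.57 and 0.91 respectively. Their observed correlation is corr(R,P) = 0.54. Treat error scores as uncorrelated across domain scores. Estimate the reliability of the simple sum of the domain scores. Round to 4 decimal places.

0.7420

Var(R+P) = 21.5² + 10.3² + 2·[21.5·10.3·0.54] = 568.34 + 239.166 = 807.506.
With uncorrelated errors the cross-covariances are all true-score covariance, so they carry over unchanged; only the diagonal terms shrink to ρᵢσᵢ².
True-score variance = [21.5²·0.57 + 10.3²·0.91] + 239.166 = 360.024 + 239.166 = 599.19.
Reliability = 599.19 / 807.506 = 0.7420.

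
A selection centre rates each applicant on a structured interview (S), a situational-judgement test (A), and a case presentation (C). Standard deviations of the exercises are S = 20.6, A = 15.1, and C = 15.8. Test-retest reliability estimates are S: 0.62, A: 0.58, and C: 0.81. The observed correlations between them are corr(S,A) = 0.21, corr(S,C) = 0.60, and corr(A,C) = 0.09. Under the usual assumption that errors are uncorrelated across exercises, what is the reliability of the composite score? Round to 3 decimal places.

0.792

Var(S+A+C) = 20.6² + 15.1² + 15.8² + 2·[20.6·15.1·0.21 + 20.6·15.8·0.60 + 15.1·15.8·0.09] = 902.01 + 564.166 = 1466.18.
Under uncorrelated errors the observed covariances equal the true-score covariances, so only the own-variance terms attenuate.
True-score variance = [20.6²·0.62 + 15.1²·0.58 + 15.8²·0.81] + 564.166 = 597.557 + 564.166 = 1161.72.
Reliability = 1161.72 / 1466.18 = 0.792.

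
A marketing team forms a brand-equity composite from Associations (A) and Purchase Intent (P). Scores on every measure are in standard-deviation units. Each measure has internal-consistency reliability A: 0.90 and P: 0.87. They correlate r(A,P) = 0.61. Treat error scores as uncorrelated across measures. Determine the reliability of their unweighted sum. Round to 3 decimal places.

0.929

Var(A+P) = 2 + 2·[0.61] = 2 + 1.22 = 3.22.
Because errors are independent across components, Cov(Tᵢ,Tⱼ) = Cov(Xᵢ,Xⱼ); the off-diagonal part of the true-score variance is the same as above.
True-score variance = [0.90 + 0.87] + 1.22 = 1.77 + 1.22 = 2.99.
Reliability = 2.99 / 3.22 = 0.929.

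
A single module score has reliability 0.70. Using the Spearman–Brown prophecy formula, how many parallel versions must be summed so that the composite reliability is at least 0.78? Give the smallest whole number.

k ≥ ρ*(1−ρ₁)/(ρ₁(1−ρ*)) = 0.78·0.30 / (0.70·0.22) = 1.519.
Smallest integer k = 2.

2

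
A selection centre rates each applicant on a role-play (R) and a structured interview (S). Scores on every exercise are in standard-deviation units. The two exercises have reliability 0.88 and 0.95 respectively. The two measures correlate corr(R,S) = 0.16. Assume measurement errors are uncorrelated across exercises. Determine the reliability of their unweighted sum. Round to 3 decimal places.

0.927

Var(R+S) = 2 + 2·[0.16] = 2 + 0.32 = 2.32.
Because errors are independent across components, Cov(Tᵢ,Tⱼ) = Cov(Xᵢ,Xⱼ); the off-diagonal part of the true-score variance is the same as above.
True-score variance = [0.88 + 0.95] + 0.32 = 1.83 + 0.32 = 2.15.
Reliability = 2.15 / 2.32 = 0.927.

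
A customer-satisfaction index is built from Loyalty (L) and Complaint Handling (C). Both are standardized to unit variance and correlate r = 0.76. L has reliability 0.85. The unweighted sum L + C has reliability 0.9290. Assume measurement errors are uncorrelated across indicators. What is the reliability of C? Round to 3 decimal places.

0.900

Var(L+C) = 2 + 2·0.76 = 3.520.
True-score variance = ρ_L + ρ_C + 2·0.76, so 0.9290 = (0.85 + ρ_C + 1.52) / 3.520.
ρ_C = 0.9290·3.520 − 0.85 − 1.52 = 0.900.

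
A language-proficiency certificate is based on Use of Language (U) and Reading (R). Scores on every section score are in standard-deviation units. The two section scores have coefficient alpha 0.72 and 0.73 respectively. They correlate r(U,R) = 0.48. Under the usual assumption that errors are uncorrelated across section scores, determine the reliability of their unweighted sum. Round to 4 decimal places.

Var(U+R) = 2 + 2·[0.48] = 2 + 0.96 = 2.96.
Because errors are independent across components, Cov(Tᵢ,Tⱼ) = Cov(Xᵢ,Xⱼ); the off-diagonal part of the true-score variance is the same as above.
True-score variance = [0.72 + 0.73] + 0.96 = 1.45 + 0.96 = 2.41.
Reliability = 2.41 / 2.96 = 0.8142.

0.8142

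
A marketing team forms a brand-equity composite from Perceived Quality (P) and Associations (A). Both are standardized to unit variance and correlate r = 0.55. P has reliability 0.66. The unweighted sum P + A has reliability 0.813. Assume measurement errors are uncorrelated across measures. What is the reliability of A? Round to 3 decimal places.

Var(P+A) = 2 + 2·0.55 = 3.100.
True-score variance = ρ_P + ρ_A + 2·0.55, so 0.813 = (0.66 + ρ_A + 1.10) / 3.100.
ρ_A = 0.813·3.100 − 0.66 − 1.10 = 0.760.

0.760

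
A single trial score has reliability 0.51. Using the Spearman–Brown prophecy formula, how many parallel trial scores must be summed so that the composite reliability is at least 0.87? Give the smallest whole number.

k ≥ ρ*(1−ρ₁)/(ρ₁(1−ρ*)) = 0.87·0.49 / (0.51·0.13) = 6.430.
Smallest integer k = 7.

7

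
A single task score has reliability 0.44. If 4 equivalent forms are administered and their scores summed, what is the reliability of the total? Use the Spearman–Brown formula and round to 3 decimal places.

0.759

ρ_k = kρ / (1 + (k−1)ρ) = 4·0.44 / (1 + 3·0.44) = 1.760 / 2.320 = 0.759.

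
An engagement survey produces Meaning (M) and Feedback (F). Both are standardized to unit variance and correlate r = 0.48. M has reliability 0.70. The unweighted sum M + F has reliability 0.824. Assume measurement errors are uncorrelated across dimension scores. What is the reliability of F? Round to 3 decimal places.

Var(M+F) = 2 + 2·0.48 = 2.960.
True-score variance = ρ_M + ρ_F + 2·0.48, so 0.824 = (0.70 + ρ_F + 0.96) / 2.960.
ρ_F = 0.824·2.960 − 0.70 − 0.96 = 0.779.

0.779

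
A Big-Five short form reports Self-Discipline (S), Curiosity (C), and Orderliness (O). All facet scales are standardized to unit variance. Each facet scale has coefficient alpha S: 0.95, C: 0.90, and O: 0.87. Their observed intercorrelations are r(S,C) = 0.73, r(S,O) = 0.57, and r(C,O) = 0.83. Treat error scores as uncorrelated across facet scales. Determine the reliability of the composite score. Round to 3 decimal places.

Var(S+C+O) = 3 + 2·[0.73 + 0.57 + 0.83] = 3 + 4.26 = 7.26.
Under uncorrelated errors the observed covariances equal the true-score covariances, so only the own-variance terms attenuate.
True-score variance = [0.95 + 0.90 + 0.87] + 4.26 = 2.72 + 4.26 = 6.98.
Reliability = 6.98 / 7.26 = 0.961.

0.961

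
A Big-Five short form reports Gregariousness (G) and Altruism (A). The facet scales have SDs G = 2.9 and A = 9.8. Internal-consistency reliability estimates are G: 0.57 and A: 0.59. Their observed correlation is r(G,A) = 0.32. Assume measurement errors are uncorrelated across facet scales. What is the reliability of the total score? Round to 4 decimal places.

Var(G+A) = 2.9² + 9.8² + 2·[2.9·9.8·0.32] = 104.45 + 18.1888 = 122.639.
Because errors are independent across components, Cov(Tᵢ,Tⱼ) = Cov(Xᵢ,Xⱼ); the off-diagonal part of the true-score variance is the same as above.
True-score variance = [2.9²·0.57 + 9.8²·0.59] + 18.1888 = 61.4573 + 18.1888 = 79.6461.
Reliability = 79.6461 / 122.639 = 0.6494.

0.6494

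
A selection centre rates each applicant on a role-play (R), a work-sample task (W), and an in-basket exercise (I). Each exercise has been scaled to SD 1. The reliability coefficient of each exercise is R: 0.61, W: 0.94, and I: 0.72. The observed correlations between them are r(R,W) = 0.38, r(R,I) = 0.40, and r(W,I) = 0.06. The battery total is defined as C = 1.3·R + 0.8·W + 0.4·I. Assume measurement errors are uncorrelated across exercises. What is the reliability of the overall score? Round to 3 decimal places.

0.801

Var(C) = 1.3² + 0.8² + 0.4² + 2·[1.04·0.38 + 0.52·0.40 + 0.32·0.06] = 2.49 + 1.2448 = 3.7348.
Because errors are independent across components, Cov(Tᵢ,Tⱼ) = Cov(Xᵢ,Xⱼ); the off-diagonal part of the true-score variance is the same as above.
True-score variance = [1.3²·0.61 + 0.8²·0.94 + 0.4²·0.72] + 1.2448 = 1.7477 + 1.2448 = 2.9925.
Reliability = 2.9925 / 3.7348 = 0.801.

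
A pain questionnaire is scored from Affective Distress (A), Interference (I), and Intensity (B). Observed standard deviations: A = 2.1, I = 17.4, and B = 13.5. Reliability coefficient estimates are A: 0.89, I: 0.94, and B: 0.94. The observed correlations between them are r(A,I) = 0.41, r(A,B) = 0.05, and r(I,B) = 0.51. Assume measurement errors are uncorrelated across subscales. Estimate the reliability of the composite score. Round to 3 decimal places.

Var(A+I+B) = 2.1² + 17.4² + 13.5² + 2·[2.1·17.4·0.41 + 2.1·13.5·0.05 + 17.4·13.5·0.51] = 489.42 + 272.396 = 761.816.
Because errors are independent across components, Cov(Tᵢ,Tⱼ) = Cov(Xᵢ,Xⱼ); the off-diagonal part of the true-score variance is the same as above.
True-score variance = [2.1²·0.89 + 17.4²·0.94 + 13.5²·0.94] + 272.396 = 459.834 + 272.396 = 732.23.
Reliability = 732.23 / 761.816 = 0.961.

0.961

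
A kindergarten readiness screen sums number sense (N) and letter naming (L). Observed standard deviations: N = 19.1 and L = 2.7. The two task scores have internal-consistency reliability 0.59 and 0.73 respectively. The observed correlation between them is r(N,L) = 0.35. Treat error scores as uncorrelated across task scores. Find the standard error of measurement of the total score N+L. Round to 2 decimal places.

12.31

Var(total) = 372.1 + 36.099 = 408.199.
True-score variance = 220.56 + 36.099 = 256.659, so reliability = 0.6288.
Error variance = 408.199 − 256.659 = 151.54; SEM = √151.54 = 12.31.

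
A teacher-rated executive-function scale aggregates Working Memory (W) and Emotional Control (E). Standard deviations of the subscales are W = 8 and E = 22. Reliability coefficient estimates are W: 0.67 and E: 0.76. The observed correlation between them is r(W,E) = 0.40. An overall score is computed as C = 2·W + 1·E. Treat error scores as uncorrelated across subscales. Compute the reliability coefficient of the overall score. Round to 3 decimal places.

0.804

Var(C) = 2²·8² + 22² + 2·[2·8·22·0.40] = 740 + 281.6 = 1021.6.
Because errors are independent across components, Cov(Tᵢ,Tⱼ) = Cov(Xᵢ,Xⱼ); the off-diagonal part of the true-score variance is the same as above.
True-score variance = [2²·8²·0.67 + 22²·0.76] + 281.6 = 539.36 + 281.6 = 820.96.
Reliability = 820.96 / 1021.6 = 0.804.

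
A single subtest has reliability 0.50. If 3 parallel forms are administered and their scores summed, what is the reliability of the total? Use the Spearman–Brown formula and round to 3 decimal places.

ρ_k = kρ / (1 + (k−1)ρ) = 3·0.50 / (1 + 2·0.50) = 1.500 / 2.000 = 0.750.

0.750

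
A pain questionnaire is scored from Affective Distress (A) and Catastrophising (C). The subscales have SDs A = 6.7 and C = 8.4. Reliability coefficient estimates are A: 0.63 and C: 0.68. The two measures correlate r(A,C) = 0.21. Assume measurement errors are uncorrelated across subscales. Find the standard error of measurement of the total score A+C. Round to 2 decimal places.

Var(total) = 115.45 + 23.6376 = 139.088.
True-score variance = 76.2615 + 23.6376 = 99.8991, so reliability = 0.7182.
Error variance = 139.088 − 99.8991 = 39.1885; SEM = √39.1885 = 6.26.

6.26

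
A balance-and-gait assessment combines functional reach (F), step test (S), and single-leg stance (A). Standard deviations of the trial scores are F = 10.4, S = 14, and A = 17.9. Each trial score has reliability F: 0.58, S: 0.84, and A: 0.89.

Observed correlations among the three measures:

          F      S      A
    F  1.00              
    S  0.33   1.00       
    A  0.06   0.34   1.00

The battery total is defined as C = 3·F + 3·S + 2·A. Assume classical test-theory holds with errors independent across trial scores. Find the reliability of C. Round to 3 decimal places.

0.862

Var(C) = 3²·10.4² + 3²·14² + 2²·17.9² + 2·[9·10.4·14·0.33 + 6·10.4·17.9·0.06 + 6·14·17.9·0.34] = 4019.08 + 2021.35 = 6040.43.
Under uncorrelated errors the observed covariances equal the true-score covariances, so only the own-variance terms attenuate.
True-score variance = [3²·10.4²·0.58 + 3²·14²·0.84 + 2²·17.9²·0.89] + 2021.35 = 3187.01 + 2021.35 = 5208.36.
Reliability = 5208.36 / 6040.43 = 0.862.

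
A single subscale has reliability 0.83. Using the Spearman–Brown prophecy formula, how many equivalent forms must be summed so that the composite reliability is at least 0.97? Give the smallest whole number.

7

k ≥ ρ*(1−ρ₁)/(ρ₁(1−ρ*)) = 0.97·0.17 / (0.83·0.03) = 6.622.
Smallest integer k = 7.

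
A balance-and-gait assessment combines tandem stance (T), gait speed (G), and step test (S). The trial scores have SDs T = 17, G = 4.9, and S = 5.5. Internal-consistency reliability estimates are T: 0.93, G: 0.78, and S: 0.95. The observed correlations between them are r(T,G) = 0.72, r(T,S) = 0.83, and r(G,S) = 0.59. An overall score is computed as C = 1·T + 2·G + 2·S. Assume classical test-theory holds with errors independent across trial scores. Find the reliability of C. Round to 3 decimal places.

Var(C) = 17² + 2²·4.9² + 2²·5.5² + 2·[2·17·4.9·0.72 + 2·17·5.5·0.83 + 4·4.9·5.5·0.59] = 506.04 + 677.528 = 1183.57.
With uncorrelated errors the cross-covariances are all true-score covariance, so they carry over unchanged; only the diagonal terms shrink to ρᵢσᵢ².
True-score variance = [17²·0.93 + 2²·4.9²·0.78 + 2²·5.5²·0.95] + 677.528 = 458.631 + 677.528 = 1136.16.
Reliability = 1136.16 / 1183.57 = 0.960.

0.960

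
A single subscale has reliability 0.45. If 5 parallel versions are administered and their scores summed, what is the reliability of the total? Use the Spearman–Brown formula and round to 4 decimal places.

0.8036

ρ_k = kρ / (1 + (k−1)ρ) = 5·0.45 / (1 + 4·0.45) = 2.250 / 2.800 = 0.8036.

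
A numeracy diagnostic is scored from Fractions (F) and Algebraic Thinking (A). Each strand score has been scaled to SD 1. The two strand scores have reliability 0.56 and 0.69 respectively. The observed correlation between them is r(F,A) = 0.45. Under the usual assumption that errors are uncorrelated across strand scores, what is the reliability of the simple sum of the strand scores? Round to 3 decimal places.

Var(F+A) = 2 + 2·[0.45] = 2 + 0.9 = 2.9.
Because errors are independent across components, Cov(Tᵢ,Tⱼ) = Cov(Xᵢ,Xⱼ); the off-diagonal part of the true-score variance is the same as above.
True-score variance = [0.56 + 0.69] + 0.9 = 1.25 + 0.9 = 2.15.
Reliability = 2.15 / 2.9 = 0.741.

0.741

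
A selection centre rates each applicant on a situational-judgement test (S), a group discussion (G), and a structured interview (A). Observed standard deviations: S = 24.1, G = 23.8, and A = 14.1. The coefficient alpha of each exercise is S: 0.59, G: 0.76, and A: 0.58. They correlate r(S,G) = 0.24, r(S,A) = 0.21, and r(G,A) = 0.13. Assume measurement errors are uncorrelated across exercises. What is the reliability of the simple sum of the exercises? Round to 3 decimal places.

Var(S+G+A) = 24.1² + 23.8² + 14.1² + 2·[24.1·23.8·0.24 + 24.1·14.1·0.21 + 23.8·14.1·0.13] = 1346.06 + 505.289 = 1851.35.
Under uncorrelated errors the observed covariances equal the true-score covariances, so only the own-variance terms attenuate.
True-score variance = [24.1²·0.59 + 23.8²·0.76 + 14.1²·0.58] + 505.289 = 888.482 + 505.289 = 1393.77.
Reliability = 1393.77 / 1851.35 = 0.753.

0.753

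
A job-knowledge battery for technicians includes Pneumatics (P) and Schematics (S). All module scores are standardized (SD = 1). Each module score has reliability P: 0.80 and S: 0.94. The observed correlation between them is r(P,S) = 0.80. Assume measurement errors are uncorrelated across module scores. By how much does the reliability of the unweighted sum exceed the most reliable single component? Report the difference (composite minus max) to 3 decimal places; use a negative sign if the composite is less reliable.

Var(sum) = 2 + 1.6 = 3.6; true-score variance = 1.74 + 1.6 = 3.34; composite reliability = 0.9278.
Max component reliability = 0.9400.
Difference = 0.9278 − 0.9400 = -0.012.

-0.012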